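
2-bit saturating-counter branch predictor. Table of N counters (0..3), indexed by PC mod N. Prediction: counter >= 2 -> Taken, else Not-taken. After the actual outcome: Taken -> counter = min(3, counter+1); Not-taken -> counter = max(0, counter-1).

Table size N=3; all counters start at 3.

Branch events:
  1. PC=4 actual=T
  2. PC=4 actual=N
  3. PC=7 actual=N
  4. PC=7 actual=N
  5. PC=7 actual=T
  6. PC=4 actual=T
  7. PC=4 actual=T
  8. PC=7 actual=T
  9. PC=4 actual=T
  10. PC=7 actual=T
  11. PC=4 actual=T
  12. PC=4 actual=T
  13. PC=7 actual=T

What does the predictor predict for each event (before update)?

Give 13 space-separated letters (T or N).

Answer: T T T N N N T T T T T T T

Derivation:
Ev 1: PC=4 idx=1 pred=T actual=T -> ctr[1]=3
Ev 2: PC=4 idx=1 pred=T actual=N -> ctr[1]=2
Ev 3: PC=7 idx=1 pred=T actual=N -> ctr[1]=1
Ev 4: PC=7 idx=1 pred=N actual=N -> ctr[1]=0
Ev 5: PC=7 idx=1 pred=N actual=T -> ctr[1]=1
Ev 6: PC=4 idx=1 pred=N actual=T -> ctr[1]=2
Ev 7: PC=4 idx=1 pred=T actual=T -> ctr[1]=3
Ev 8: PC=7 idx=1 pred=T actual=T -> ctr[1]=3
Ev 9: PC=4 idx=1 pred=T actual=T -> ctr[1]=3
Ev 10: PC=7 idx=1 pred=T actual=T -> ctr[1]=3
Ev 11: PC=4 idx=1 pred=T actual=T -> ctr[1]=3
Ev 12: PC=4 idx=1 pred=T actual=T -> ctr[1]=3
Ev 13: PC=7 idx=1 pred=T actual=T -> ctr[1]=3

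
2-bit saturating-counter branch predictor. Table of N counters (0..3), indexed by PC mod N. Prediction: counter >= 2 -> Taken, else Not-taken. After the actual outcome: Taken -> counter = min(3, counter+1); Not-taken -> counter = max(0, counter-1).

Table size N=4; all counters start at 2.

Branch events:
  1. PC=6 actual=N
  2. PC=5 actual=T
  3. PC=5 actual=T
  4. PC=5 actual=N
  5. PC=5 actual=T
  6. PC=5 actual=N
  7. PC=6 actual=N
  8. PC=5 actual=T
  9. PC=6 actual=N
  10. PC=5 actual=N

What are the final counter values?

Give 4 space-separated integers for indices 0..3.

Answer: 2 2 0 2

Derivation:
Ev 1: PC=6 idx=2 pred=T actual=N -> ctr[2]=1
Ev 2: PC=5 idx=1 pred=T actual=T -> ctr[1]=3
Ev 3: PC=5 idx=1 pred=T actual=T -> ctr[1]=3
Ev 4: PC=5 idx=1 pred=T actual=N -> ctr[1]=2
Ev 5: PC=5 idx=1 pred=T actual=T -> ctr[1]=3
Ev 6: PC=5 idx=1 pred=T actual=N -> ctr[1]=2
Ev 7: PC=6 idx=2 pred=N actual=N -> ctr[2]=0
Ev 8: PC=5 idx=1 pred=T actual=T -> ctr[1]=3
Ev 9: PC=6 idx=2 pred=N actual=N -> ctr[2]=0
Ev 10: PC=5 idx=1 pred=T actual=N -> ctr[1]=2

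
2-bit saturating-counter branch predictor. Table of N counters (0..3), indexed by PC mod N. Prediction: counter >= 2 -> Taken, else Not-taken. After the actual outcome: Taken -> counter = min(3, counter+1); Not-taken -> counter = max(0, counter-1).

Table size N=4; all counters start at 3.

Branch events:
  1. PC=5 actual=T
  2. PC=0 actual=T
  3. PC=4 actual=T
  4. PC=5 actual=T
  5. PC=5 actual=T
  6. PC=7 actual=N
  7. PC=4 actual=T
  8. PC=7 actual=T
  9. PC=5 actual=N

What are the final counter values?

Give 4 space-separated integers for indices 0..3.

Answer: 3 2 3 3

Derivation:
Ev 1: PC=5 idx=1 pred=T actual=T -> ctr[1]=3
Ev 2: PC=0 idx=0 pred=T actual=T -> ctr[0]=3
Ev 3: PC=4 idx=0 pred=T actual=T -> ctr[0]=3
Ev 4: PC=5 idx=1 pred=T actual=T -> ctr[1]=3
Ev 5: PC=5 idx=1 pred=T actual=T -> ctr[1]=3
Ev 6: PC=7 idx=3 pred=T actual=N -> ctr[3]=2
Ev 7: PC=4 idx=0 pred=T actual=T -> ctr[0]=3
Ev 8: PC=7 idx=3 pred=T actual=T -> ctr[3]=3
Ev 9: PC=5 idx=1 pred=T actual=N -> ctr[1]=2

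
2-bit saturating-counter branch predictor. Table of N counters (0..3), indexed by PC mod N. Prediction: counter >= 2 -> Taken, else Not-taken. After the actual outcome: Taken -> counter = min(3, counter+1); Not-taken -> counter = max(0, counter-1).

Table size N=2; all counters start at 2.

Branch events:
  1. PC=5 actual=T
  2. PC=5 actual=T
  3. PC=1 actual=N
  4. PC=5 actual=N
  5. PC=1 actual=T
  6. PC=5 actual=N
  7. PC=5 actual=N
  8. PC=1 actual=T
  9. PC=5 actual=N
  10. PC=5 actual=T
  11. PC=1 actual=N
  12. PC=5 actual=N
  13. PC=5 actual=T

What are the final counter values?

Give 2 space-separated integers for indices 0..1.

Answer: 2 1

Derivation:
Ev 1: PC=5 idx=1 pred=T actual=T -> ctr[1]=3
Ev 2: PC=5 idx=1 pred=T actual=T -> ctr[1]=3
Ev 3: PC=1 idx=1 pred=T actual=N -> ctr[1]=2
Ev 4: PC=5 idx=1 pred=T actual=N -> ctr[1]=1
Ev 5: PC=1 idx=1 pred=N actual=T -> ctr[1]=2
Ev 6: PC=5 idx=1 pred=T actual=N -> ctr[1]=1
Ev 7: PC=5 idx=1 pred=N actual=N -> ctr[1]=0
Ev 8: PC=1 idx=1 pred=N actual=T -> ctr[1]=1
Ev 9: PC=5 idx=1 pred=N actual=N -> ctr[1]=0
Ev 10: PC=5 idx=1 pred=N actual=T -> ctr[1]=1
Ev 11: PC=1 idx=1 pred=N actual=N -> ctr[1]=0
Ev 12: PC=5 idx=1 pred=N actual=N -> ctr[1]=0
Ev 13: PC=5 idx=1 pred=N actual=T -> ctr[1]=1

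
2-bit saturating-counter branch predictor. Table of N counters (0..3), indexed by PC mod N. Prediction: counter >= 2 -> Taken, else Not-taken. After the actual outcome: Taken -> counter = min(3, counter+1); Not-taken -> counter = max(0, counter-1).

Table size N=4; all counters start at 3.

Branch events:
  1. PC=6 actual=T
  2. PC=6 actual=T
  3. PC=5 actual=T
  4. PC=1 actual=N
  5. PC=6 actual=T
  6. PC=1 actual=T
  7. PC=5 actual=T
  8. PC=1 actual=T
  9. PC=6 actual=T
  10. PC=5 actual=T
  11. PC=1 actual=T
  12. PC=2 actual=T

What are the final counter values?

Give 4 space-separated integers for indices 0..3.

Answer: 3 3 3 3

Derivation:
Ev 1: PC=6 idx=2 pred=T actual=T -> ctr[2]=3
Ev 2: PC=6 idx=2 pred=T actual=T -> ctr[2]=3
Ev 3: PC=5 idx=1 pred=T actual=T -> ctr[1]=3
Ev 4: PC=1 idx=1 pred=T actual=N -> ctr[1]=2
Ev 5: PC=6 idx=2 pred=T actual=T -> ctr[2]=3
Ev 6: PC=1 idx=1 pred=T actual=T -> ctr[1]=3
Ev 7: PC=5 idx=1 pred=T actual=T -> ctr[1]=3
Ev 8: PC=1 idx=1 pred=T actual=T -> ctr[1]=3
Ev 9: PC=6 idx=2 pred=T actual=T -> ctr[2]=3
Ev 10: PC=5 idx=1 pred=T actual=T -> ctr[1]=3
Ev 11: PC=1 idx=1 pred=T actual=T -> ctr[1]=3
Ev 12: PC=2 idx=2 pred=T actual=T -> ctr[2]=3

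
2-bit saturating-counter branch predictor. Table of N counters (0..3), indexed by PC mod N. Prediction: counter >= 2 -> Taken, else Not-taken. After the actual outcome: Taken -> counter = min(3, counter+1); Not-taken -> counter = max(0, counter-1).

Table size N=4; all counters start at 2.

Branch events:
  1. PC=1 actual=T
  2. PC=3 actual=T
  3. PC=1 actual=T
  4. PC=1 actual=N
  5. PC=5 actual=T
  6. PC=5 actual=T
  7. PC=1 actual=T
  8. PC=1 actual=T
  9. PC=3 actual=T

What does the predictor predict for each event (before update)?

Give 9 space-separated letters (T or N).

Answer: T T T T T T T T T

Derivation:
Ev 1: PC=1 idx=1 pred=T actual=T -> ctr[1]=3
Ev 2: PC=3 idx=3 pred=T actual=T -> ctr[3]=3
Ev 3: PC=1 idx=1 pred=T actual=T -> ctr[1]=3
Ev 4: PC=1 idx=1 pred=T actual=N -> ctr[1]=2
Ev 5: PC=5 idx=1 pred=T actual=T -> ctr[1]=3
Ev 6: PC=5 idx=1 pred=T actual=T -> ctr[1]=3
Ev 7: PC=1 idx=1 pred=T actual=T -> ctr[1]=3
Ev 8: PC=1 idx=1 pred=T actual=T -> ctr[1]=3
Ev 9: PC=3 idx=3 pred=T actual=T -> ctr[3]=3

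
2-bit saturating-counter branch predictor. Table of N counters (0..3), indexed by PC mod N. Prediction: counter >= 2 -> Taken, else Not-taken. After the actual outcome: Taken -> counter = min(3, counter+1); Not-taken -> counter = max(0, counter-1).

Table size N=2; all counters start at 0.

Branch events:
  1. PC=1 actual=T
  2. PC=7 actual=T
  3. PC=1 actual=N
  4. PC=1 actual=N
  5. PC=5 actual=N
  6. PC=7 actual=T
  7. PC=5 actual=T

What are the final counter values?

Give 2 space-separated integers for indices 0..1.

Ev 1: PC=1 idx=1 pred=N actual=T -> ctr[1]=1
Ev 2: PC=7 idx=1 pred=N actual=T -> ctr[1]=2
Ev 3: PC=1 idx=1 pred=T actual=N -> ctr[1]=1
Ev 4: PC=1 idx=1 pred=N actual=N -> ctr[1]=0
Ev 5: PC=5 idx=1 pred=N actual=N -> ctr[1]=0
Ev 6: PC=7 idx=1 pred=N actual=T -> ctr[1]=1
Ev 7: PC=5 idx=1 pred=N actual=T -> ctr[1]=2

Answer: 0 2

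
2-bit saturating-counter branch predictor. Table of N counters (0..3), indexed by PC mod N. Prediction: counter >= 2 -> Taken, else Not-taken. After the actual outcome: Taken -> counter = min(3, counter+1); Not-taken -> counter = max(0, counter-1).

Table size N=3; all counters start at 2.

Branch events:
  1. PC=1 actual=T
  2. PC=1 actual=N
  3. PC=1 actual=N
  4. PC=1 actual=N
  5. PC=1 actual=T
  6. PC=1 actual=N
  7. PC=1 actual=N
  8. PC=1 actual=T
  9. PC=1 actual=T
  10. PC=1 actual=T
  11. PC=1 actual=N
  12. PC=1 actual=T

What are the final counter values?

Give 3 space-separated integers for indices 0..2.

Ev 1: PC=1 idx=1 pred=T actual=T -> ctr[1]=3
Ev 2: PC=1 idx=1 pred=T actual=N -> ctr[1]=2
Ev 3: PC=1 idx=1 pred=T actual=N -> ctr[1]=1
Ev 4: PC=1 idx=1 pred=N actual=N -> ctr[1]=0
Ev 5: PC=1 idx=1 pred=N actual=T -> ctr[1]=1
Ev 6: PC=1 idx=1 pred=N actual=N -> ctr[1]=0
Ev 7: PC=1 idx=1 pred=N actual=N -> ctr[1]=0
Ev 8: PC=1 idx=1 pred=N actual=T -> ctr[1]=1
Ev 9: PC=1 idx=1 pred=N actual=T -> ctr[1]=2
Ev 10: PC=1 idx=1 pred=T actual=T -> ctr[1]=3
Ev 11: PC=1 idx=1 pred=T actual=N -> ctr[1]=2
Ev 12: PC=1 idx=1 pred=T actual=T -> ctr[1]=3

Answer: 2 3 2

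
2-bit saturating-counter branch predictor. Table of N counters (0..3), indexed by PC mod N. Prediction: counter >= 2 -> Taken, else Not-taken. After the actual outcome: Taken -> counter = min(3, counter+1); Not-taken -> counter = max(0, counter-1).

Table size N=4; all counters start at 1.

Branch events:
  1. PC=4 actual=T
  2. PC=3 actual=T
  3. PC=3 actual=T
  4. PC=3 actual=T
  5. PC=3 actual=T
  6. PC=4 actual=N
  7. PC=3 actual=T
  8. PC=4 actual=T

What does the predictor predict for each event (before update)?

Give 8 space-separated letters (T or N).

Ev 1: PC=4 idx=0 pred=N actual=T -> ctr[0]=2
Ev 2: PC=3 idx=3 pred=N actual=T -> ctr[3]=2
Ev 3: PC=3 idx=3 pred=T actual=T -> ctr[3]=3
Ev 4: PC=3 idx=3 pred=T actual=T -> ctr[3]=3
Ev 5: PC=3 idx=3 pred=T actual=T -> ctr[3]=3
Ev 6: PC=4 idx=0 pred=T actual=N -> ctr[0]=1
Ev 7: PC=3 idx=3 pred=T actual=T -> ctr[3]=3
Ev 8: PC=4 idx=0 pred=N actual=T -> ctr[0]=2

Answer: N N T T T T T N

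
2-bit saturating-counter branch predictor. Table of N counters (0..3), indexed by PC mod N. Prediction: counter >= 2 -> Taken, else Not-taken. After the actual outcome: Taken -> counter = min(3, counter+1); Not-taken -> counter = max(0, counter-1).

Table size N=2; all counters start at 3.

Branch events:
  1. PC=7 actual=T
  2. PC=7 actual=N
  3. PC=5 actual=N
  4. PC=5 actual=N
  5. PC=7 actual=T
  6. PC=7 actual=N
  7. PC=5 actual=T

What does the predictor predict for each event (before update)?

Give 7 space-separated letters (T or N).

Answer: T T T N N N N

Derivation:
Ev 1: PC=7 idx=1 pred=T actual=T -> ctr[1]=3
Ev 2: PC=7 idx=1 pred=T actual=N -> ctr[1]=2
Ev 3: PC=5 idx=1 pred=T actual=N -> ctr[1]=1
Ev 4: PC=5 idx=1 pred=N actual=N -> ctr[1]=0
Ev 5: PC=7 idx=1 pred=N actual=T -> ctr[1]=1
Ev 6: PC=7 idx=1 pred=N actual=N -> ctr[1]=0
Ev 7: PC=5 idx=1 pred=N actual=T -> ctr[1]=1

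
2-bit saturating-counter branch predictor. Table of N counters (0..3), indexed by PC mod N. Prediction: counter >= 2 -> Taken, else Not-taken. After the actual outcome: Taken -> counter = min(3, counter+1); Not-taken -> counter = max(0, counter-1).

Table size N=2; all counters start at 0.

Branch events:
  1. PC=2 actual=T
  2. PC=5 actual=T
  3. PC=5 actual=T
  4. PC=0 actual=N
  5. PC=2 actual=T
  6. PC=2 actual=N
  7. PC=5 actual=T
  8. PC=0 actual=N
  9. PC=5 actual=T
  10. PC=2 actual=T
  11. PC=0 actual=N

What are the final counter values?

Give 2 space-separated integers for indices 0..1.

Answer: 0 3

Derivation:
Ev 1: PC=2 idx=0 pred=N actual=T -> ctr[0]=1
Ev 2: PC=5 idx=1 pred=N actual=T -> ctr[1]=1
Ev 3: PC=5 idx=1 pred=N actual=T -> ctr[1]=2
Ev 4: PC=0 idx=0 pred=N actual=N -> ctr[0]=0
Ev 5: PC=2 idx=0 pred=N actual=T -> ctr[0]=1
Ev 6: PC=2 idx=0 pred=N actual=N -> ctr[0]=0
Ev 7: PC=5 idx=1 pred=T actual=T -> ctr[1]=3
Ev 8: PC=0 idx=0 pred=N actual=N -> ctr[0]=0
Ev 9: PC=5 idx=1 pred=T actual=T -> ctr[1]=3
Ev 10: PC=2 idx=0 pred=N actual=T -> ctr[0]=1
Ev 11: PC=0 idx=0 pred=N actual=N -> ctr[0]=0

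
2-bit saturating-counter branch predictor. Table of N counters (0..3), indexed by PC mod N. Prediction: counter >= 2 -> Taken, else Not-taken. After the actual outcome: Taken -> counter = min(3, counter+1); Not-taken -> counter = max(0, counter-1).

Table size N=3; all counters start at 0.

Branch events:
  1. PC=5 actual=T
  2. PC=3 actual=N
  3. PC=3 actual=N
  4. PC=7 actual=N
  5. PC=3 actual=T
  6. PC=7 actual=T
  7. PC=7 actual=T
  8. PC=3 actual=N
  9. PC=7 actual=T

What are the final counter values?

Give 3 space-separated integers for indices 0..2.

Answer: 0 3 1

Derivation:
Ev 1: PC=5 idx=2 pred=N actual=T -> ctr[2]=1
Ev 2: PC=3 idx=0 pred=N actual=N -> ctr[0]=0
Ev 3: PC=3 idx=0 pred=N actual=N -> ctr[0]=0
Ev 4: PC=7 idx=1 pred=N actual=N -> ctr[1]=0
Ev 5: PC=3 idx=0 pred=N actual=T -> ctr[0]=1
Ev 6: PC=7 idx=1 pred=N actual=T -> ctr[1]=1
Ev 7: PC=7 idx=1 pred=N actual=T -> ctr[1]=2
Ev 8: PC=3 idx=0 pred=N actual=N -> ctr[0]=0
Ev 9: PC=7 idx=1 pred=T actual=T -> ctr[1]=3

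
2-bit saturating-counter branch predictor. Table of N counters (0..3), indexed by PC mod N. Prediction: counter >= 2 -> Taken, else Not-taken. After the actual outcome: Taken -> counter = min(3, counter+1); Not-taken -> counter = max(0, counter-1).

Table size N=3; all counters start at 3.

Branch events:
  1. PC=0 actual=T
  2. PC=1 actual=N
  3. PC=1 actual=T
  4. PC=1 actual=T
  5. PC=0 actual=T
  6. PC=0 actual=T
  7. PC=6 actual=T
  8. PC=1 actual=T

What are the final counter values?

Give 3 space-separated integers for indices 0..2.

Ev 1: PC=0 idx=0 pred=T actual=T -> ctr[0]=3
Ev 2: PC=1 idx=1 pred=T actual=N -> ctr[1]=2
Ev 3: PC=1 idx=1 pred=T actual=T -> ctr[1]=3
Ev 4: PC=1 idx=1 pred=T actual=T -> ctr[1]=3
Ev 5: PC=0 idx=0 pred=T actual=T -> ctr[0]=3
Ev 6: PC=0 idx=0 pred=T actual=T -> ctr[0]=3
Ev 7: PC=6 idx=0 pred=T actual=T -> ctr[0]=3
Ev 8: PC=1 idx=1 pred=T actual=T -> ctr[1]=3

Answer: 3 3 3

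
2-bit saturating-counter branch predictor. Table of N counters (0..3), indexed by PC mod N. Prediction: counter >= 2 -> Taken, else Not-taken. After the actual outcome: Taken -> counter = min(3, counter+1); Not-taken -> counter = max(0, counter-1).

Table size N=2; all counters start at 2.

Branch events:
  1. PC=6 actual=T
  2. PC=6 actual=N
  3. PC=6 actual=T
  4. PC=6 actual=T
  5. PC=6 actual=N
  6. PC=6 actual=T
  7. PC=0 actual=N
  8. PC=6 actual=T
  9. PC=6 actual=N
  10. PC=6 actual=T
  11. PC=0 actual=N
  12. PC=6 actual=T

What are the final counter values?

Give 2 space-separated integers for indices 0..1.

Answer: 3 2

Derivation:
Ev 1: PC=6 idx=0 pred=T actual=T -> ctr[0]=3
Ev 2: PC=6 idx=0 pred=T actual=N -> ctr[0]=2
Ev 3: PC=6 idx=0 pred=T actual=T -> ctr[0]=3
Ev 4: PC=6 idx=0 pred=T actual=T -> ctr[0]=3
Ev 5: PC=6 idx=0 pred=T actual=N -> ctr[0]=2
Ev 6: PC=6 idx=0 pred=T actual=T -> ctr[0]=3
Ev 7: PC=0 idx=0 pred=T actual=N -> ctr[0]=2
Ev 8: PC=6 idx=0 pred=T actual=T -> ctr[0]=3
Ev 9: PC=6 idx=0 pred=T actual=N -> ctr[0]=2
Ev 10: PC=6 idx=0 pred=T actual=T -> ctr[0]=3
Ev 11: PC=0 idx=0 pred=T actual=N -> ctr[0]=2
Ev 12: PC=6 idx=0 pred=T actual=T -> ctr[0]=3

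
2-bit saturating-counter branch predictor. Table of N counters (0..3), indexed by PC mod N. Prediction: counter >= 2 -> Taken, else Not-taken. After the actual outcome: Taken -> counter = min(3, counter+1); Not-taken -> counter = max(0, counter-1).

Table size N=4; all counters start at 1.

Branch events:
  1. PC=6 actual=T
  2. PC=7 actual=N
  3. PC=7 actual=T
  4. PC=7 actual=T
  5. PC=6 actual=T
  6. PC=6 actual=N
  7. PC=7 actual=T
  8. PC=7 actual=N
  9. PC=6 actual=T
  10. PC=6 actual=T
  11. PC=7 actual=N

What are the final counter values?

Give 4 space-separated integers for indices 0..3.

Answer: 1 1 3 1

Derivation:
Ev 1: PC=6 idx=2 pred=N actual=T -> ctr[2]=2
Ev 2: PC=7 idx=3 pred=N actual=N -> ctr[3]=0
Ev 3: PC=7 idx=3 pred=N actual=T -> ctr[3]=1
Ev 4: PC=7 idx=3 pred=N actual=T -> ctr[3]=2
Ev 5: PC=6 idx=2 pred=T actual=T -> ctr[2]=3
Ev 6: PC=6 idx=2 pred=T actual=N -> ctr[2]=2
Ev 7: PC=7 idx=3 pred=T actual=T -> ctr[3]=3
Ev 8: PC=7 idx=3 pred=T actual=N -> ctr[3]=2
Ev 9: PC=6 idx=2 pred=T actual=T -> ctr[2]=3
Ev 10: PC=6 idx=2 pred=T actual=T -> ctr[2]=3
Ev 11: PC=7 idx=3 pred=T actual=N -> ctr[3]=1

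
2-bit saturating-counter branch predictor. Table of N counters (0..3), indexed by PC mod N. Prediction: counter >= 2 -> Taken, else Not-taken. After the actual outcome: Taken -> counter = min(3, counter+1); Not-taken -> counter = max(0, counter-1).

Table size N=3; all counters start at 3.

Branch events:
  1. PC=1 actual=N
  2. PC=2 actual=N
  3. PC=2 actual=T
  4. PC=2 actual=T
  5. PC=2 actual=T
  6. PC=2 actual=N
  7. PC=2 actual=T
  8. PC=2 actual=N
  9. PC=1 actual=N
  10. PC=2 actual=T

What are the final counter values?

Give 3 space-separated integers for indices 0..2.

Ev 1: PC=1 idx=1 pred=T actual=N -> ctr[1]=2
Ev 2: PC=2 idx=2 pred=T actual=N -> ctr[2]=2
Ev 3: PC=2 idx=2 pred=T actual=T -> ctr[2]=3
Ev 4: PC=2 idx=2 pred=T actual=T -> ctr[2]=3
Ev 5: PC=2 idx=2 pred=T actual=T -> ctr[2]=3
Ev 6: PC=2 idx=2 pred=T actual=N -> ctr[2]=2
Ev 7: PC=2 idx=2 pred=T actual=T -> ctr[2]=3
Ev 8: PC=2 idx=2 pred=T actual=N -> ctr[2]=2
Ev 9: PC=1 idx=1 pred=T actual=N -> ctr[1]=1
Ev 10: PC=2 idx=2 pred=T actual=T -> ctr[2]=3

Answer: 3 1 3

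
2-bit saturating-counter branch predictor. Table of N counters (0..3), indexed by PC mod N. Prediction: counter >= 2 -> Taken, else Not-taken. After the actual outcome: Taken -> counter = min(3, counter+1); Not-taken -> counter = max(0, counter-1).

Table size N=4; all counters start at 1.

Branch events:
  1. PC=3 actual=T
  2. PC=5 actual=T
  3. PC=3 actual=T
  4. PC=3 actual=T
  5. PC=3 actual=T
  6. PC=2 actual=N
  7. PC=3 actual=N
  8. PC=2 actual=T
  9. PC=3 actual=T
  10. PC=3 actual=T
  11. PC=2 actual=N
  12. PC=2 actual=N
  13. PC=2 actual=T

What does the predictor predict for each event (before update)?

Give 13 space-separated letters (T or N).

Answer: N N T T T N T N T T N N N

Derivation:
Ev 1: PC=3 idx=3 pred=N actual=T -> ctr[3]=2
Ev 2: PC=5 idx=1 pred=N actual=T -> ctr[1]=2
Ev 3: PC=3 idx=3 pred=T actual=T -> ctr[3]=3
Ev 4: PC=3 idx=3 pred=T actual=T -> ctr[3]=3
Ev 5: PC=3 idx=3 pred=T actual=T -> ctr[3]=3
Ev 6: PC=2 idx=2 pred=N actual=N -> ctr[2]=0
Ev 7: PC=3 idx=3 pred=T actual=N -> ctr[3]=2
Ev 8: PC=2 idx=2 pred=N actual=T -> ctr[2]=1
Ev 9: PC=3 idx=3 pred=T actual=T -> ctr[3]=3
Ev 10: PC=3 idx=3 pred=T actual=T -> ctr[3]=3
Ev 11: PC=2 idx=2 pred=N actual=N -> ctr[2]=0
Ev 12: PC=2 idx=2 pred=N actual=N -> ctr[2]=0
Ev 13: PC=2 idx=2 pred=N actual=T -> ctr[2]=1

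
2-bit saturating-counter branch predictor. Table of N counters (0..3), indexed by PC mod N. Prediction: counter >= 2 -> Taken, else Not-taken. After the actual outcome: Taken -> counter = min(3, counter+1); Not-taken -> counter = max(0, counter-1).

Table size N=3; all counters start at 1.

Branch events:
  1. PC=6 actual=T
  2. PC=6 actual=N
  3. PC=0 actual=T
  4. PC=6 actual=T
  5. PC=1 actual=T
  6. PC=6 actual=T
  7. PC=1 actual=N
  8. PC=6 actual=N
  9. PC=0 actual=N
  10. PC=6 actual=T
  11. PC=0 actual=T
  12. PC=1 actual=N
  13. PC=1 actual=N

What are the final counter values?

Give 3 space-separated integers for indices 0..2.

Answer: 3 0 1

Derivation:
Ev 1: PC=6 idx=0 pred=N actual=T -> ctr[0]=2
Ev 2: PC=6 idx=0 pred=T actual=N -> ctr[0]=1
Ev 3: PC=0 idx=0 pred=N actual=T -> ctr[0]=2
Ev 4: PC=6 idx=0 pred=T actual=T -> ctr[0]=3
Ev 5: PC=1 idx=1 pred=N actual=T -> ctr[1]=2
Ev 6: PC=6 idx=0 pred=T actual=T -> ctr[0]=3
Ev 7: PC=1 idx=1 pred=T actual=N -> ctr[1]=1
Ev 8: PC=6 idx=0 pred=T actual=N -> ctr[0]=2
Ev 9: PC=0 idx=0 pred=T actual=N -> ctr[0]=1
Ev 10: PC=6 idx=0 pred=N actual=T -> ctr[0]=2
Ev 11: PC=0 idx=0 pred=T actual=T -> ctr[0]=3
Ev 12: PC=1 idx=1 pred=N actual=N -> ctr[1]=0
Ev 13: PC=1 idx=1 pred=N actual=N -> ctr[1]=0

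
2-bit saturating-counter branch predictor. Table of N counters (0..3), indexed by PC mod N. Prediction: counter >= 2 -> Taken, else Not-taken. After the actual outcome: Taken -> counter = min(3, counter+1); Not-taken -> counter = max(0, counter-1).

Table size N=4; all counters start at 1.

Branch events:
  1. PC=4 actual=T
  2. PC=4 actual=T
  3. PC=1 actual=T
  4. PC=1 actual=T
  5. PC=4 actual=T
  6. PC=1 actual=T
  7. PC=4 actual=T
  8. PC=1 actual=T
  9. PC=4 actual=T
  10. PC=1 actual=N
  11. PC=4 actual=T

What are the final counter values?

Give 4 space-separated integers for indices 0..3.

Answer: 3 2 1 1

Derivation:
Ev 1: PC=4 idx=0 pred=N actual=T -> ctr[0]=2
Ev 2: PC=4 idx=0 pred=T actual=T -> ctr[0]=3
Ev 3: PC=1 idx=1 pred=N actual=T -> ctr[1]=2
Ev 4: PC=1 idx=1 pred=T actual=T -> ctr[1]=3
Ev 5: PC=4 idx=0 pred=T actual=T -> ctr[0]=3
Ev 6: PC=1 idx=1 pred=T actual=T -> ctr[1]=3
Ev 7: PC=4 idx=0 pred=T actual=T -> ctr[0]=3
Ev 8: PC=1 idx=1 pred=T actual=T -> ctr[1]=3
Ev 9: PC=4 idx=0 pred=T actual=T -> ctr[0]=3
Ev 10: PC=1 idx=1 pred=T actual=N -> ctr[1]=2
Ev 11: PC=4 idx=0 pred=T actual=T -> ctr[0]=3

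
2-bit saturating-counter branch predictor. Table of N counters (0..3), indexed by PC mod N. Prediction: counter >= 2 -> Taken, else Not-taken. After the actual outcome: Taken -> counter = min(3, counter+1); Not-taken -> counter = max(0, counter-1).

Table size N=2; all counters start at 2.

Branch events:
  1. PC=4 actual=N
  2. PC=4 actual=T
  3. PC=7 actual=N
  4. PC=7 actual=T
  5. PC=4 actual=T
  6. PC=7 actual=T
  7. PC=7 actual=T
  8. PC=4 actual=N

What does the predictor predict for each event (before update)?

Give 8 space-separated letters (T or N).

Answer: T N T N T T T T

Derivation:
Ev 1: PC=4 idx=0 pred=T actual=N -> ctr[0]=1
Ev 2: PC=4 idx=0 pred=N actual=T -> ctr[0]=2
Ev 3: PC=7 idx=1 pred=T actual=N -> ctr[1]=1
Ev 4: PC=7 idx=1 pred=N actual=T -> ctr[1]=2
Ev 5: PC=4 idx=0 pred=T actual=T -> ctr[0]=3
Ev 6: PC=7 idx=1 pred=T actual=T -> ctr[1]=3
Ev 7: PC=7 idx=1 pred=T actual=T -> ctr[1]=3
Ev 8: PC=4 idx=0 pred=T actual=N -> ctr[0]=2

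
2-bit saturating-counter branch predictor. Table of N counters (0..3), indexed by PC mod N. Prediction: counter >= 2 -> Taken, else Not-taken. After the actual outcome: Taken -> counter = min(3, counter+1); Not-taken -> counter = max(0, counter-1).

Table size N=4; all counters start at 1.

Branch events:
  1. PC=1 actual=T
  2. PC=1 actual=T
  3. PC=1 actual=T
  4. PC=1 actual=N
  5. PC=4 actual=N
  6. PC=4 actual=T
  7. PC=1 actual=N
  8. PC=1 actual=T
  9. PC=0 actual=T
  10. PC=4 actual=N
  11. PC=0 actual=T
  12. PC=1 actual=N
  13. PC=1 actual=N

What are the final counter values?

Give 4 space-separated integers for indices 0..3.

Answer: 2 0 1 1

Derivation:
Ev 1: PC=1 idx=1 pred=N actual=T -> ctr[1]=2
Ev 2: PC=1 idx=1 pred=T actual=T -> ctr[1]=3
Ev 3: PC=1 idx=1 pred=T actual=T -> ctr[1]=3
Ev 4: PC=1 idx=1 pred=T actual=N -> ctr[1]=2
Ev 5: PC=4 idx=0 pred=N actual=N -> ctr[0]=0
Ev 6: PC=4 idx=0 pred=N actual=T -> ctr[0]=1
Ev 7: PC=1 idx=1 pred=T actual=N -> ctr[1]=1
Ev 8: PC=1 idx=1 pred=N actual=T -> ctr[1]=2
Ev 9: PC=0 idx=0 pred=N actual=T -> ctr[0]=2
Ev 10: PC=4 idx=0 pred=T actual=N -> ctr[0]=1
Ev 11: PC=0 idx=0 pred=N actual=T -> ctr[0]=2
Ev 12: PC=1 idx=1 pred=T actual=N -> ctr[1]=1
Ev 13: PC=1 idx=1 pred=N actual=N -> ctr[1]=0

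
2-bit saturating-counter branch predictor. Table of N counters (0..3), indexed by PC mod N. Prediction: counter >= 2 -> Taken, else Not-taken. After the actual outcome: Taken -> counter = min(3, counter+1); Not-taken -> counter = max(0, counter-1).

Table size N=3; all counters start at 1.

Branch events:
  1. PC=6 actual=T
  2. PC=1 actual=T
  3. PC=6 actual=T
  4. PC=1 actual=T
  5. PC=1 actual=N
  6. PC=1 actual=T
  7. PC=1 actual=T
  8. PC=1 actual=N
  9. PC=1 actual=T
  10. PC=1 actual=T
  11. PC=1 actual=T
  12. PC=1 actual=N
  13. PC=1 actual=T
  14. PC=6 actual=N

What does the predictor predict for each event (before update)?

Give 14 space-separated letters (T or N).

Ev 1: PC=6 idx=0 pred=N actual=T -> ctr[0]=2
Ev 2: PC=1 idx=1 pred=N actual=T -> ctr[1]=2
Ev 3: PC=6 idx=0 pred=T actual=T -> ctr[0]=3
Ev 4: PC=1 idx=1 pred=T actual=T -> ctr[1]=3
Ev 5: PC=1 idx=1 pred=T actual=N -> ctr[1]=2
Ev 6: PC=1 idx=1 pred=T actual=T -> ctr[1]=3
Ev 7: PC=1 idx=1 pred=T actual=T -> ctr[1]=3
Ev 8: PC=1 idx=1 pred=T actual=N -> ctr[1]=2
Ev 9: PC=1 idx=1 pred=T actual=T -> ctr[1]=3
Ev 10: PC=1 idx=1 pred=T actual=T -> ctr[1]=3
Ev 11: PC=1 idx=1 pred=T actual=T -> ctr[1]=3
Ev 12: PC=1 idx=1 pred=T actual=N -> ctr[1]=2
Ev 13: PC=1 idx=1 pred=T actual=T -> ctr[1]=3
Ev 14: PC=6 idx=0 pred=T actual=N -> ctr[0]=2

Answer: N N T T T T T T T T T T T T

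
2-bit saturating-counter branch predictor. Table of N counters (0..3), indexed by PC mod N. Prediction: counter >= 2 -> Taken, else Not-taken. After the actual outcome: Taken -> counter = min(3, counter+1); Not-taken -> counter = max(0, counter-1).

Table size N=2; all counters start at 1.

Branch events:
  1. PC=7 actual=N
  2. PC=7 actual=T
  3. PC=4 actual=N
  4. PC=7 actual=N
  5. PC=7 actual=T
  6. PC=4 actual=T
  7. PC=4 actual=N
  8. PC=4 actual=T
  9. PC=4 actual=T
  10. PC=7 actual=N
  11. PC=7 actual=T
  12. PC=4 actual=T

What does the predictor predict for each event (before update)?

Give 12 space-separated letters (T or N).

Answer: N N N N N N N N N N N T

Derivation:
Ev 1: PC=7 idx=1 pred=N actual=N -> ctr[1]=0
Ev 2: PC=7 idx=1 pred=N actual=T -> ctr[1]=1
Ev 3: PC=4 idx=0 pred=N actual=N -> ctr[0]=0
Ev 4: PC=7 idx=1 pred=N actual=N -> ctr[1]=0
Ev 5: PC=7 idx=1 pred=N actual=T -> ctr[1]=1
Ev 6: PC=4 idx=0 pred=N actual=T -> ctr[0]=1
Ev 7: PC=4 idx=0 pred=N actual=N -> ctr[0]=0
Ev 8: PC=4 idx=0 pred=N actual=T -> ctr[0]=1
Ev 9: PC=4 idx=0 pred=N actual=T -> ctr[0]=2
Ev 10: PC=7 idx=1 pred=N actual=N -> ctr[1]=0
Ev 11: PC=7 idx=1 pred=N actual=T -> ctr[1]=1
Ev 12: PC=4 idx=0 pred=T actual=T -> ctr[0]=3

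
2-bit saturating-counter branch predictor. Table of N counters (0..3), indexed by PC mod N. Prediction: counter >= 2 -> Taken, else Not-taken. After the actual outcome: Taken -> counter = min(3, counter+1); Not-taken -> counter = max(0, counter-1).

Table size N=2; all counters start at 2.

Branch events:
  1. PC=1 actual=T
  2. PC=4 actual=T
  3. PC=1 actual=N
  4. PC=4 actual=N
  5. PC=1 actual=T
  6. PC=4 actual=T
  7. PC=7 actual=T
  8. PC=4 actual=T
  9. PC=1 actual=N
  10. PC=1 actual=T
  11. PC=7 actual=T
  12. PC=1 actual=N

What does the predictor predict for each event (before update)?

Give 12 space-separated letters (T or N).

Ev 1: PC=1 idx=1 pred=T actual=T -> ctr[1]=3
Ev 2: PC=4 idx=0 pred=T actual=T -> ctr[0]=3
Ev 3: PC=1 idx=1 pred=T actual=N -> ctr[1]=2
Ev 4: PC=4 idx=0 pred=T actual=N -> ctr[0]=2
Ev 5: PC=1 idx=1 pred=T actual=T -> ctr[1]=3
Ev 6: PC=4 idx=0 pred=T actual=T -> ctr[0]=3
Ev 7: PC=7 idx=1 pred=T actual=T -> ctr[1]=3
Ev 8: PC=4 idx=0 pred=T actual=T -> ctr[0]=3
Ev 9: PC=1 idx=1 pred=T actual=N -> ctr[1]=2
Ev 10: PC=1 idx=1 pred=T actual=T -> ctr[1]=3
Ev 11: PC=7 idx=1 pred=T actual=T -> ctr[1]=3
Ev 12: PC=1 idx=1 pred=T actual=N -> ctr[1]=2

Answer: T T T T T T T T T T T T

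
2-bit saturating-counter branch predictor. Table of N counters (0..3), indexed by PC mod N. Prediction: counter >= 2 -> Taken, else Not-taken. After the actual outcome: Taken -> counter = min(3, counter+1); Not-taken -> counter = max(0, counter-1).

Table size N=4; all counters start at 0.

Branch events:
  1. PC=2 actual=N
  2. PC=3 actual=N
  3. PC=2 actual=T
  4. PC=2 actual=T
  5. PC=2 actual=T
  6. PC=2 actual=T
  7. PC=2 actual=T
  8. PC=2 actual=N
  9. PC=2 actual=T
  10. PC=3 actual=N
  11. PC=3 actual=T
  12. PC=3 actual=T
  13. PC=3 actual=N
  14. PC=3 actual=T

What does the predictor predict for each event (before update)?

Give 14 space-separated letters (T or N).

Answer: N N N N T T T T T N N N T N

Derivation:
Ev 1: PC=2 idx=2 pred=N actual=N -> ctr[2]=0
Ev 2: PC=3 idx=3 pred=N actual=N -> ctr[3]=0
Ev 3: PC=2 idx=2 pred=N actual=T -> ctr[2]=1
Ev 4: PC=2 idx=2 pred=N actual=T -> ctr[2]=2
Ev 5: PC=2 idx=2 pred=T actual=T -> ctr[2]=3
Ev 6: PC=2 idx=2 pred=T actual=T -> ctr[2]=3
Ev 7: PC=2 idx=2 pred=T actual=T -> ctr[2]=3
Ev 8: PC=2 idx=2 pred=T actual=N -> ctr[2]=2
Ev 9: PC=2 idx=2 pred=T actual=T -> ctr[2]=3
Ev 10: PC=3 idx=3 pred=N actual=N -> ctr[3]=0
Ev 11: PC=3 idx=3 pred=N actual=T -> ctr[3]=1
Ev 12: PC=3 idx=3 pred=N actual=T -> ctr[3]=2
Ev 13: PC=3 idx=3 pred=T actual=N -> ctr[3]=1
Ev 14: PC=3 idx=3 pred=N actual=T -> ctr[3]=2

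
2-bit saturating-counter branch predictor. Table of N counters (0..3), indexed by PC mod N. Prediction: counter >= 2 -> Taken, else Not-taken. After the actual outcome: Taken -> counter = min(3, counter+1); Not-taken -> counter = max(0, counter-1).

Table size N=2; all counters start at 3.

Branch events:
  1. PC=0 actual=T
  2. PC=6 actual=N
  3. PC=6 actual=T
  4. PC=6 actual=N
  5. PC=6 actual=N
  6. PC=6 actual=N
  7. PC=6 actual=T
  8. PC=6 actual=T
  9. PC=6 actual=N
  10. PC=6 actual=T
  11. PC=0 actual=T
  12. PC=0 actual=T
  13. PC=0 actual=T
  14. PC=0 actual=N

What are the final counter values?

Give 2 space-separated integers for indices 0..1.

Ev 1: PC=0 idx=0 pred=T actual=T -> ctr[0]=3
Ev 2: PC=6 idx=0 pred=T actual=N -> ctr[0]=2
Ev 3: PC=6 idx=0 pred=T actual=T -> ctr[0]=3
Ev 4: PC=6 idx=0 pred=T actual=N -> ctr[0]=2
Ev 5: PC=6 idx=0 pred=T actual=N -> ctr[0]=1
Ev 6: PC=6 idx=0 pred=N actual=N -> ctr[0]=0
Ev 7: PC=6 idx=0 pred=N actual=T -> ctr[0]=1
Ev 8: PC=6 idx=0 pred=N actual=T -> ctr[0]=2
Ev 9: PC=6 idx=0 pred=T actual=N -> ctr[0]=1
Ev 10: PC=6 idx=0 pred=N actual=T -> ctr[0]=2
Ev 11: PC=0 idx=0 pred=T actual=T -> ctr[0]=3
Ev 12: PC=0 idx=0 pred=T actual=T -> ctr[0]=3
Ev 13: PC=0 idx=0 pred=T actual=T -> ctr[0]=3
Ev 14: PC=0 idx=0 pred=T actual=N -> ctr[0]=2

Answer: 2 3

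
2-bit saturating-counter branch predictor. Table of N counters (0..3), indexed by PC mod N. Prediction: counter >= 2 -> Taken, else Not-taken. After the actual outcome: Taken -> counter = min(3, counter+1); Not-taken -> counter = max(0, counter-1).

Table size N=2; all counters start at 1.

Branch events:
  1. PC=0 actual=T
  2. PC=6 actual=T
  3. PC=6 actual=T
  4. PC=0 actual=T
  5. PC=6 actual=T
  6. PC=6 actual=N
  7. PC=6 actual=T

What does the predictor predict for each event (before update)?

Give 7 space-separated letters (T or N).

Answer: N T T T T T T

Derivation:
Ev 1: PC=0 idx=0 pred=N actual=T -> ctr[0]=2
Ev 2: PC=6 idx=0 pred=T actual=T -> ctr[0]=3
Ev 3: PC=6 idx=0 pred=T actual=T -> ctr[0]=3
Ev 4: PC=0 idx=0 pred=T actual=T -> ctr[0]=3
Ev 5: PC=6 idx=0 pred=T actual=T -> ctr[0]=3
Ev 6: PC=6 idx=0 pred=T actual=N -> ctr[0]=2
Ev 7: PC=6 idx=0 pred=T actual=T -> ctr[0]=3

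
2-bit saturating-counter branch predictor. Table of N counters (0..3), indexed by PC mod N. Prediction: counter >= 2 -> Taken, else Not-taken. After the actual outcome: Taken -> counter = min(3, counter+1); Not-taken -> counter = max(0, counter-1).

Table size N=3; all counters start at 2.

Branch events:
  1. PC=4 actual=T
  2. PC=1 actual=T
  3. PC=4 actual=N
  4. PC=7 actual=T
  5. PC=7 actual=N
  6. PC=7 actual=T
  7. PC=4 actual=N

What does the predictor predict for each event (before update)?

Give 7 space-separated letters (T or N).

Answer: T T T T T T T

Derivation:
Ev 1: PC=4 idx=1 pred=T actual=T -> ctr[1]=3
Ev 2: PC=1 idx=1 pred=T actual=T -> ctr[1]=3
Ev 3: PC=4 idx=1 pred=T actual=N -> ctr[1]=2
Ev 4: PC=7 idx=1 pred=T actual=T -> ctr[1]=3
Ev 5: PC=7 idx=1 pred=T actual=N -> ctr[1]=2
Ev 6: PC=7 idx=1 pred=T actual=T -> ctr[1]=3
Ev 7: PC=4 idx=1 pred=T actual=N -> ctr[1]=2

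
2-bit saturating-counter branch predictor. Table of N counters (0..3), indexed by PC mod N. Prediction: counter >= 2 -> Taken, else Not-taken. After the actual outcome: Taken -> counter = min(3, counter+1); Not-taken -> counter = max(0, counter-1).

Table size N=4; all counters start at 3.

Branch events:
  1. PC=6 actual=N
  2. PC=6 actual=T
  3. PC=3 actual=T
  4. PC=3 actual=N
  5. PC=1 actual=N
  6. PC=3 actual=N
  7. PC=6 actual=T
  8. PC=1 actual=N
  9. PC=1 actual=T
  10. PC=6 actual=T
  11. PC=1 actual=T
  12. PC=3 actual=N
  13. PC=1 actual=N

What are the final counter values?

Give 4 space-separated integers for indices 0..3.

Answer: 3 2 3 0

Derivation:
Ev 1: PC=6 idx=2 pred=T actual=N -> ctr[2]=2
Ev 2: PC=6 idx=2 pred=T actual=T -> ctr[2]=3
Ev 3: PC=3 idx=3 pred=T actual=T -> ctr[3]=3
Ev 4: PC=3 idx=3 pred=T actual=N -> ctr[3]=2
Ev 5: PC=1 idx=1 pred=T actual=N -> ctr[1]=2
Ev 6: PC=3 idx=3 pred=T actual=N -> ctr[3]=1
Ev 7: PC=6 idx=2 pred=T actual=T -> ctr[2]=3
Ev 8: PC=1 idx=1 pred=T actual=N -> ctr[1]=1
Ev 9: PC=1 idx=1 pred=N actual=T -> ctr[1]=2
Ev 10: PC=6 idx=2 pred=T actual=T -> ctr[2]=3
Ev 11: PC=1 idx=1 pred=T actual=T -> ctr[1]=3
Ev 12: PC=3 idx=3 pred=N actual=N -> ctr[3]=0
Ev 13: PC=1 idx=1 pred=T actual=N -> ctr[1]=2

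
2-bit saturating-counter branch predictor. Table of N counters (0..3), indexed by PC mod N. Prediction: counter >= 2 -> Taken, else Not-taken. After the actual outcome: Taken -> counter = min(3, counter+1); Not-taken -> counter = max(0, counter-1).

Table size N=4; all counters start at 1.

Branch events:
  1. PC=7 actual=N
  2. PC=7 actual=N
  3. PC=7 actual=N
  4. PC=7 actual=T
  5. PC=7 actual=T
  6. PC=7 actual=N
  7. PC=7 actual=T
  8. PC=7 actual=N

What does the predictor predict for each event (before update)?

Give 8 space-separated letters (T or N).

Ev 1: PC=7 idx=3 pred=N actual=N -> ctr[3]=0
Ev 2: PC=7 idx=3 pred=N actual=N -> ctr[3]=0
Ev 3: PC=7 idx=3 pred=N actual=N -> ctr[3]=0
Ev 4: PC=7 idx=3 pred=N actual=T -> ctr[3]=1
Ev 5: PC=7 idx=3 pred=N actual=T -> ctr[3]=2
Ev 6: PC=7 idx=3 pred=T actual=N -> ctr[3]=1
Ev 7: PC=7 idx=3 pred=N actual=T -> ctr[3]=2
Ev 8: PC=7 idx=3 pred=T actual=N -> ctr[3]=1

Answer: N N N N N T N T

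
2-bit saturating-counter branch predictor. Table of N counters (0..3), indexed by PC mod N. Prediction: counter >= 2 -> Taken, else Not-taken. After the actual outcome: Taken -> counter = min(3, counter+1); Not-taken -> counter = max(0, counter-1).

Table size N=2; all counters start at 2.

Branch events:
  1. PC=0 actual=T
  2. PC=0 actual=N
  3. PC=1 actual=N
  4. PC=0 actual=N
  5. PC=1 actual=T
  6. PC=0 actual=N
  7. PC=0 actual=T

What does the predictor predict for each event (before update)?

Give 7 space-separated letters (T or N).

Ev 1: PC=0 idx=0 pred=T actual=T -> ctr[0]=3
Ev 2: PC=0 idx=0 pred=T actual=N -> ctr[0]=2
Ev 3: PC=1 idx=1 pred=T actual=N -> ctr[1]=1
Ev 4: PC=0 idx=0 pred=T actual=N -> ctr[0]=1
Ev 5: PC=1 idx=1 pred=N actual=T -> ctr[1]=2
Ev 6: PC=0 idx=0 pred=N actual=N -> ctr[0]=0
Ev 7: PC=0 idx=0 pred=N actual=T -> ctr[0]=1

Answer: T T T T N N N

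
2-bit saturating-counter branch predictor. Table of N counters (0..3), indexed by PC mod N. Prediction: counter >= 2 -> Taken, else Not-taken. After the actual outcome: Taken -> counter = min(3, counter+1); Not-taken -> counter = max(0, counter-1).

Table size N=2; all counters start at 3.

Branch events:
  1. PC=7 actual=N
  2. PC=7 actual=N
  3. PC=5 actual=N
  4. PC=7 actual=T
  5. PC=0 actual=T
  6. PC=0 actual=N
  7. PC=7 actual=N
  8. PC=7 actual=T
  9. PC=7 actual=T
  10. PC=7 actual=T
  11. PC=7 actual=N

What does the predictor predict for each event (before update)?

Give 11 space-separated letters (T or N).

Answer: T T N N T T N N N T T

Derivation:
Ev 1: PC=7 idx=1 pred=T actual=N -> ctr[1]=2
Ev 2: PC=7 idx=1 pred=T actual=N -> ctr[1]=1
Ev 3: PC=5 idx=1 pred=N actual=N -> ctr[1]=0
Ev 4: PC=7 idx=1 pred=N actual=T -> ctr[1]=1
Ev 5: PC=0 idx=0 pred=T actual=T -> ctr[0]=3
Ev 6: PC=0 idx=0 pred=T actual=N -> ctr[0]=2
Ev 7: PC=7 idx=1 pred=N actual=N -> ctr[1]=0
Ev 8: PC=7 idx=1 pred=N actual=T -> ctr[1]=1
Ev 9: PC=7 idx=1 pred=N actual=T -> ctr[1]=2
Ev 10: PC=7 idx=1 pred=T actual=T -> ctr[1]=3
Ev 11: PC=7 idx=1 pred=T actual=N -> ctr[1]=2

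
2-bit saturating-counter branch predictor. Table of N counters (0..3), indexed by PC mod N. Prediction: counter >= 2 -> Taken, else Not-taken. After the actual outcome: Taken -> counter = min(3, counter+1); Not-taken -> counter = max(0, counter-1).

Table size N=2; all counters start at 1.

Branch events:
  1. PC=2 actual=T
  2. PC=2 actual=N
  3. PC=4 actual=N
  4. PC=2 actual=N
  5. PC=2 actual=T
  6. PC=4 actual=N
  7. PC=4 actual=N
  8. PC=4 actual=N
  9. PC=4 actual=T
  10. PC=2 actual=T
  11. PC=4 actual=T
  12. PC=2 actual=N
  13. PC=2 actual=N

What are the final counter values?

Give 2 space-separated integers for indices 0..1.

Answer: 1 1

Derivation:
Ev 1: PC=2 idx=0 pred=N actual=T -> ctr[0]=2
Ev 2: PC=2 idx=0 pred=T actual=N -> ctr[0]=1
Ev 3: PC=4 idx=0 pred=N actual=N -> ctr[0]=0
Ev 4: PC=2 idx=0 pred=N actual=N -> ctr[0]=0
Ev 5: PC=2 idx=0 pred=N actual=T -> ctr[0]=1
Ev 6: PC=4 idx=0 pred=N actual=N -> ctr[0]=0
Ev 7: PC=4 idx=0 pred=N actual=N -> ctr[0]=0
Ev 8: PC=4 idx=0 pred=N actual=N -> ctr[0]=0
Ev 9: PC=4 idx=0 pred=N actual=T -> ctr[0]=1
Ev 10: PC=2 idx=0 pred=N actual=T -> ctr[0]=2
Ev 11: PC=4 idx=0 pred=T actual=T -> ctr[0]=3
Ev 12: PC=2 idx=0 pred=T actual=N -> ctr[0]=2
Ev 13: PC=2 idx=0 pred=T actual=N -> ctr[0]=1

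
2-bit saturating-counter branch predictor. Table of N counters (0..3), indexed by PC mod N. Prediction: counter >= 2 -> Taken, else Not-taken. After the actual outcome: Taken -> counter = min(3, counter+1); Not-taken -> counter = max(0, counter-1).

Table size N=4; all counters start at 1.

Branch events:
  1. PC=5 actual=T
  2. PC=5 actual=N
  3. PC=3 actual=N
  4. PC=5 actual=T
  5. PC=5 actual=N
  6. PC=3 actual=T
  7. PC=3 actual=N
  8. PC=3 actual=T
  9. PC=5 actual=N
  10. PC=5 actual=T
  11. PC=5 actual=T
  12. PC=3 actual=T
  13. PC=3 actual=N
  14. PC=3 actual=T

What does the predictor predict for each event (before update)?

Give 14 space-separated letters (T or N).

Ev 1: PC=5 idx=1 pred=N actual=T -> ctr[1]=2
Ev 2: PC=5 idx=1 pred=T actual=N -> ctr[1]=1
Ev 3: PC=3 idx=3 pred=N actual=N -> ctr[3]=0
Ev 4: PC=5 idx=1 pred=N actual=T -> ctr[1]=2
Ev 5: PC=5 idx=1 pred=T actual=N -> ctr[1]=1
Ev 6: PC=3 idx=3 pred=N actual=T -> ctr[3]=1
Ev 7: PC=3 idx=3 pred=N actual=N -> ctr[3]=0
Ev 8: PC=3 idx=3 pred=N actual=T -> ctr[3]=1
Ev 9: PC=5 idx=1 pred=N actual=N -> ctr[1]=0
Ev 10: PC=5 idx=1 pred=N actual=T -> ctr[1]=1
Ev 11: PC=5 idx=1 pred=N actual=T -> ctr[1]=2
Ev 12: PC=3 idx=3 pred=N actual=T -> ctr[3]=2
Ev 13: PC=3 idx=3 pred=T actual=N -> ctr[3]=1
Ev 14: PC=3 idx=3 pred=N actual=T -> ctr[3]=2

Answer: N T N N T N N N N N N N T N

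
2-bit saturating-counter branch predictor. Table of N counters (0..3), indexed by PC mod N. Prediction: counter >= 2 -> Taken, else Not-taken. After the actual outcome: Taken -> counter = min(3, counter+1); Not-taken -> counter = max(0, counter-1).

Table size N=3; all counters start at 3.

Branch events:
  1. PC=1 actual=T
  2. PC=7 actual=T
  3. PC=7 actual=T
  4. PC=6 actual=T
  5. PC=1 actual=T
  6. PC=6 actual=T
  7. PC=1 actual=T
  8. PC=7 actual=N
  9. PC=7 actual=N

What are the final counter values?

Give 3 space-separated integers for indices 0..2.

Ev 1: PC=1 idx=1 pred=T actual=T -> ctr[1]=3
Ev 2: PC=7 idx=1 pred=T actual=T -> ctr[1]=3
Ev 3: PC=7 idx=1 pred=T actual=T -> ctr[1]=3
Ev 4: PC=6 idx=0 pred=T actual=T -> ctr[0]=3
Ev 5: PC=1 idx=1 pred=T actual=T -> ctr[1]=3
Ev 6: PC=6 idx=0 pred=T actual=T -> ctr[0]=3
Ev 7: PC=1 idx=1 pred=T actual=T -> ctr[1]=3
Ev 8: PC=7 idx=1 pred=T actual=N -> ctr[1]=2
Ev 9: PC=7 idx=1 pred=T actual=N -> ctr[1]=1

Answer: 3 1 3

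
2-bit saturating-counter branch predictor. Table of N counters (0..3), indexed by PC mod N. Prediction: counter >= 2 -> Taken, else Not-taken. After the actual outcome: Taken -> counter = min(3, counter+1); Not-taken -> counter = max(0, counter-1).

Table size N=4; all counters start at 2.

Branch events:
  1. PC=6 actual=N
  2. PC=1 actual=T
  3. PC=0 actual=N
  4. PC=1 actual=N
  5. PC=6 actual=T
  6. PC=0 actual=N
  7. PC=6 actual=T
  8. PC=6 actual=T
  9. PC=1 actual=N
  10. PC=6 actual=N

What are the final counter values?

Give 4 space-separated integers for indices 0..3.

Answer: 0 1 2 2

Derivation:
Ev 1: PC=6 idx=2 pred=T actual=N -> ctr[2]=1
Ev 2: PC=1 idx=1 pred=T actual=T -> ctr[1]=3
Ev 3: PC=0 idx=0 pred=T actual=N -> ctr[0]=1
Ev 4: PC=1 idx=1 pred=T actual=N -> ctr[1]=2
Ev 5: PC=6 idx=2 pred=N actual=T -> ctr[2]=2
Ev 6: PC=0 idx=0 pred=N actual=N -> ctr[0]=0
Ev 7: PC=6 idx=2 pred=T actual=T -> ctr[2]=3
Ev 8: PC=6 idx=2 pred=T actual=T -> ctr[2]=3
Ev 9: PC=1 idx=1 pred=T actual=N -> ctr[1]=1
Ev 10: PC=6 idx=2 pred=T actual=N -> ctr[2]=2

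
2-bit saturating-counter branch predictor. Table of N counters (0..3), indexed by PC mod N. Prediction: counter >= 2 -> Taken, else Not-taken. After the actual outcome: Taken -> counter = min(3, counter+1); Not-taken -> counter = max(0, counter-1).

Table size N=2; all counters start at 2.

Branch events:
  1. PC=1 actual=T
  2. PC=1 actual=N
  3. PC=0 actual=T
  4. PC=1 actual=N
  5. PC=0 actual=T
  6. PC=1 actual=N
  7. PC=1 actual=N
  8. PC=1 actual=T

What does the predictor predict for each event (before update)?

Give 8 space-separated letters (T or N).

Ev 1: PC=1 idx=1 pred=T actual=T -> ctr[1]=3
Ev 2: PC=1 idx=1 pred=T actual=N -> ctr[1]=2
Ev 3: PC=0 idx=0 pred=T actual=T -> ctr[0]=3
Ev 4: PC=1 idx=1 pred=T actual=N -> ctr[1]=1
Ev 5: PC=0 idx=0 pred=T actual=T -> ctr[0]=3
Ev 6: PC=1 idx=1 pred=N actual=N -> ctr[1]=0
Ev 7: PC=1 idx=1 pred=N actual=N -> ctr[1]=0
Ev 8: PC=1 idx=1 pred=N actual=T -> ctr[1]=1

Answer: T T T T T N N N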